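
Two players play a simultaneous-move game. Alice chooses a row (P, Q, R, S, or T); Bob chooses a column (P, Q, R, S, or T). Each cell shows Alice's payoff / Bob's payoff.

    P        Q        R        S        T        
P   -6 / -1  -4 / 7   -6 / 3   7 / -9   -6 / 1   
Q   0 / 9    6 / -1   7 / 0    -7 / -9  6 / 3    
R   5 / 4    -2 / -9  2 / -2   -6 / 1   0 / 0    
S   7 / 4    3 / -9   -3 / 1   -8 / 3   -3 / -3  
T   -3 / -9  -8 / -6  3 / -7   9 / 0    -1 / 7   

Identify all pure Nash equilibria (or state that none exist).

(S, P)

Check mutual best responses: a cell is a NE iff neither player can gain by unilaterally deviating.
Alice's best responses — vs P: S (payoff 7); vs Q: Q (payoff 6); vs R: Q (payoff 7); vs S: T (payoff 9); vs T: Q (payoff 6).
Bob's best responses — vs P: Q (payoff 7); vs Q: P (payoff 9); vs R: P (payoff 4); vs S: P (payoff 4); vs T: T (payoff 7).
The only mutual best response is (S, P); neither player gains by switching there.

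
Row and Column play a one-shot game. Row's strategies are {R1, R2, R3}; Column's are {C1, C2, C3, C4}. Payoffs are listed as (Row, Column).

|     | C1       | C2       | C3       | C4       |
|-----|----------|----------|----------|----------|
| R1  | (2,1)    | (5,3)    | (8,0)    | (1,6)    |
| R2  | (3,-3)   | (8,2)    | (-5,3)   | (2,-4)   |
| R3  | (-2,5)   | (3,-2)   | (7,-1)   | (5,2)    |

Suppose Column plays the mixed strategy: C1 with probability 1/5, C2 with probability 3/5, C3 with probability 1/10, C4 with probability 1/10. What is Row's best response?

R2

Row's best reply maximizes expected payoff against the mix.
R1: (1/5)·2 + (3/5)·5 + (1/10)·8 + (1/10)·1 = 43/10
R2: (1/5)·3 + (3/5)·8 + (1/10)·(-5) + (1/10)·2 = 51/10
R3: (1/5)·(-2) + (3/5)·3 + (1/10)·7 + (1/10)·5 = 13/5
Highest expected payoff is 51/10, from R2.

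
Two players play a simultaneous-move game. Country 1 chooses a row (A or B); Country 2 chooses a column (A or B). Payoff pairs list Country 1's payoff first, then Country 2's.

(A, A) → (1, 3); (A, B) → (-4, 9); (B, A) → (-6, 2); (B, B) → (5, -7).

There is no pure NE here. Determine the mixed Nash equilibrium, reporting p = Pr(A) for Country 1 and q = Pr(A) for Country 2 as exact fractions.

In a mixed NE each player is indifferent between their pure strategies, so the opponent's mix sets the indifference.
Country 2 indifferent between A and B: p·3 + (1−p)·2 = p·9 + (1−p)·(-7) ⟹ 2 + 1p = (-7) + 16p ⟹ p = 3/5.
Country 1 indifferent between A and B: q·1 + (1−q)·(-4) = q·(-6) + (1−q)·5 ⟹ (-4) + 5q = 5 + (-11)q ⟹ q = 9/16.

p = 3/5, q = 9/16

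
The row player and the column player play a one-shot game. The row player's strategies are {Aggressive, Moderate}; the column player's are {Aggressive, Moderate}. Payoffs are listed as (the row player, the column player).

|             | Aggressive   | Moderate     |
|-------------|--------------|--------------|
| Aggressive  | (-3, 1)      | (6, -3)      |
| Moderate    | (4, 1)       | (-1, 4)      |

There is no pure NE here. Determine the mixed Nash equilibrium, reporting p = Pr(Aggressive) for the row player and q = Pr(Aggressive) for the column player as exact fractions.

p = 3/7, q = 1/2

In a mixed NE each player is indifferent between their pure strategies, so the opponent's mix sets the indifference.
The column player indifferent between Aggressive and Moderate: p·1 + (1−p)·1 = p·(-3) + (1−p)·4 ⟹ 1 + 0p = 4 + (-7)p ⟹ p = 3/7.
The row player indifferent between Aggressive and Moderate: q·(-3) + (1−q)·6 = q·4 + (1−q)·(-1) ⟹ 6 + (-9)q = (-1) + 5q ⟹ q = 1/2.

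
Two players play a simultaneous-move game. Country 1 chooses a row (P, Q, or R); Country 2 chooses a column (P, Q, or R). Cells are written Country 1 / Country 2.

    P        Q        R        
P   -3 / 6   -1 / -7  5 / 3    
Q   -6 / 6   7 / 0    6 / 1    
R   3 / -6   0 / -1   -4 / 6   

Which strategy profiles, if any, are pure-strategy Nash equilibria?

None

A profile is a Nash equilibrium when each player is best-responding to the other.
Country 1's best responses — vs P: R (payoff 3); vs Q: Q (payoff 7); vs R: Q (payoff 6).
Country 2's best responses — vs P: P (payoff 6); vs Q: P (payoff 6); vs R: R (payoff 6).
No cell has both players best-responding. For instance, Country 1's best reply to R is Q, but against Q Country 2 prefers P over R.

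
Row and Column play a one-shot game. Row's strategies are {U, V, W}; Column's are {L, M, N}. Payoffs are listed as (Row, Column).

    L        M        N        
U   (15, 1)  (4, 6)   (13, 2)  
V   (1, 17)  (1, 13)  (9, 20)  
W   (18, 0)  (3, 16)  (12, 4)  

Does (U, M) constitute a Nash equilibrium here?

Yes

Holding Column at M: Row gets 4 from U, versus 1 from V, 3 from W. No profitable deviation for Row.
Holding Row at U: Column gets 6 from M, versus 1 from L, 2 from N. No profitable deviation for Column either.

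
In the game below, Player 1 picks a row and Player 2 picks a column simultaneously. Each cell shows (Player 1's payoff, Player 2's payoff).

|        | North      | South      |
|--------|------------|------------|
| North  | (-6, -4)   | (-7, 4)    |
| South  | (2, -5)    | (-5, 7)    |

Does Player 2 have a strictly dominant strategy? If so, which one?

Check whether one of Player 2's strategies beats all alternatives regardless of what the opponent does.
South strictly dominates: vs North: 4 > -4; vs South: 7 > -5.

South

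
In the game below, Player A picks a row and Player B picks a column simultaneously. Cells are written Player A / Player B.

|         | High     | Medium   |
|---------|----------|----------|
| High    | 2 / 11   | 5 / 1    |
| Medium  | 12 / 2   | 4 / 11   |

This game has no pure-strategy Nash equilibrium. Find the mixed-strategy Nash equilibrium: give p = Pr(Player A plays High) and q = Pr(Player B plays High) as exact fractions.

p = 9/19, q = 1/11

In a mixed NE each player is indifferent between their pure strategies, so the opponent's mix sets the indifference.
Player B indifferent between High and Medium: p·11 + (1−p)·2 = p·1 + (1−p)·11 ⟹ 2 + 9p = 11 + (-10)p ⟹ p = 9/19.
Player A indifferent between High and Medium: q·2 + (1−q)·5 = q·12 + (1−q)·4 ⟹ 5 + (-3)q = 4 + 8q ⟹ q = 1/11.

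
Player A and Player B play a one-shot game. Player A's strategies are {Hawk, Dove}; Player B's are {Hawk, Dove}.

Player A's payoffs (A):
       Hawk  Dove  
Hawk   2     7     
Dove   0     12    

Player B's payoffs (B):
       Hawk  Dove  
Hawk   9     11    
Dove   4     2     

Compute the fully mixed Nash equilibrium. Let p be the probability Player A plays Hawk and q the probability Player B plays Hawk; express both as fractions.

In a mixed NE each player is indifferent between their pure strategies, so the opponent's mix sets the indifference.
Player B indifferent between Hawk and Dove: p·9 + (1−p)·4 = p·11 + (1−p)·2 ⟹ 4 + 5p = 2 + 9p ⟹ p = 1/2.
Player A indifferent between Hawk and Dove: q·2 + (1−q)·7 = q·0 + (1−q)·12 ⟹ 7 + (-5)q = 12 + (-12)q ⟹ q = 5/7.

p = 1/2, q = 5/7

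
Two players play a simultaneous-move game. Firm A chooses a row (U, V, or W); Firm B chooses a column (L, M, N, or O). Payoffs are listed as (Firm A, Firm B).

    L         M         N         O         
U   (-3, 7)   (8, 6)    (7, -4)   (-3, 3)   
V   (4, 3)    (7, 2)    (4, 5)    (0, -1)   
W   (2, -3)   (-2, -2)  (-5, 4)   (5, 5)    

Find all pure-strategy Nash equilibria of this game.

(W, O)

Find each player's best response to every opponent strategy; NE are the intersections.
Firm A's best responses — vs L: V (payoff 4); vs M: U (payoff 8); vs N: U (payoff 7); vs O: W (payoff 5).
Firm B's best responses — vs U: L (payoff 7); vs V: N (payoff 5); vs W: O (payoff 5).
The only mutual best response is (W, O); neither player gains by switching there.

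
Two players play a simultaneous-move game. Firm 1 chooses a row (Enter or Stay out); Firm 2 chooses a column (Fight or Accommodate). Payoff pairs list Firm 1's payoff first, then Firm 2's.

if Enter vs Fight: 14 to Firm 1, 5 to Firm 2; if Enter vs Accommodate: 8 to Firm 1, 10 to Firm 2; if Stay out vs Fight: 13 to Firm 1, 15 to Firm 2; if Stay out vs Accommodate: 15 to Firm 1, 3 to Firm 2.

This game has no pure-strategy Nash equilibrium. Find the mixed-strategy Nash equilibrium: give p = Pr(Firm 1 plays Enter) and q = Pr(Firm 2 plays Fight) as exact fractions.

p = 12/17, q = 7/8

In a mixed NE each player is indifferent between their pure strategies, so the opponent's mix sets the indifference.
Firm 2 indifferent between Fight and Accommodate: p·5 + (1−p)·15 = p·10 + (1−p)·3 ⟹ 15 + (-10)p = 3 + 7p ⟹ p = 12/17.
Firm 1 indifferent between Enter and Stay out: q·14 + (1−q)·8 = q·13 + (1−q)·15 ⟹ 8 + 6q = 15 + (-2)q ⟹ q = 7/8.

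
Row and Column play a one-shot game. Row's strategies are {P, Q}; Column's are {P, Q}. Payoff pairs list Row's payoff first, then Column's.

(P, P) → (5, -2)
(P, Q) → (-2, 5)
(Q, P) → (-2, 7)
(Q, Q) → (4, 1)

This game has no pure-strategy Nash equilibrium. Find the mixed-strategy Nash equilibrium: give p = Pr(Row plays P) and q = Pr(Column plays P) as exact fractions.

p = 6/13, q = 6/13

Each player's mixing probability is pinned down by making the *other* player indifferent.
Column indifferent between P and Q: p·(-2) + (1−p)·7 = p·5 + (1−p)·1 ⟹ 7 + (-9)p = 1 + 4p ⟹ p = 6/13.
Row indifferent between P and Q: q·5 + (1−q)·(-2) = q·(-2) + (1−q)·4 ⟹ (-2) + 7q = 4 + (-6)q ⟹ q = 6/13.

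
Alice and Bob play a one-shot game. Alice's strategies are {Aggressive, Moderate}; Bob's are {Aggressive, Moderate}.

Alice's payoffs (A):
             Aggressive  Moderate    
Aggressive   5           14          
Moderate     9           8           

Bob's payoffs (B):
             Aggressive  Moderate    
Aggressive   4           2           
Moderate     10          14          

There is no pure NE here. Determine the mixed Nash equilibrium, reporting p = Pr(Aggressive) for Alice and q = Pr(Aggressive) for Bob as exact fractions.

In a mixed NE each player is indifferent between their pure strategies, so the opponent's mix sets the indifference.
Bob indifferent between Aggressive and Moderate: p·4 + (1−p)·10 = p·2 + (1−p)·14 ⟹ 10 + (-6)p = 14 + (-12)p ⟹ p = 2/3.
Alice indifferent between Aggressive and Moderate: q·5 + (1−q)·14 = q·9 + (1−q)·8 ⟹ 14 + (-9)q = 8 + 1q ⟹ q = 3/5.

p = 2/3, q = 3/5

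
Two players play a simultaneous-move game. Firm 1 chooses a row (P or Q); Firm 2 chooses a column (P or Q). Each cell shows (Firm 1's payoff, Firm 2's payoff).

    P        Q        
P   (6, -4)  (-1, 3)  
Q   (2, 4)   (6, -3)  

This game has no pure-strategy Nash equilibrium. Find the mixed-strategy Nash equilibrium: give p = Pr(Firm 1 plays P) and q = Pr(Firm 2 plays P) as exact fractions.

p = 1/2, q = 7/11

Each player's mixing probability is pinned down by making the *other* player indifferent.
Firm 2 indifferent between P and Q: p·(-4) + (1−p)·4 = p·3 + (1−p)·(-3) ⟹ 4 + (-8)p = (-3) + 6p ⟹ p = 1/2.
Firm 1 indifferent between P and Q: q·6 + (1−q)·(-1) = q·2 + (1−q)·6 ⟹ (-1) + 7q = 6 + (-4)q ⟹ q = 7/11.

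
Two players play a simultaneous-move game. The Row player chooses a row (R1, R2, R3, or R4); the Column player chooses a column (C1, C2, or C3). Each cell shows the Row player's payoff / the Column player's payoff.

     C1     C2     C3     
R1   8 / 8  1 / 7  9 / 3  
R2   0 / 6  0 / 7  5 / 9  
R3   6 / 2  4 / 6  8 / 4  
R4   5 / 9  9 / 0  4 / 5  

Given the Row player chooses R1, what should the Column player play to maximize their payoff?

C1

With the Row player fixed at R1, the Column player's payoffs are: C1 → 8, C2 → 7, C3 → 3.
The maximum is 8, achieved by C1.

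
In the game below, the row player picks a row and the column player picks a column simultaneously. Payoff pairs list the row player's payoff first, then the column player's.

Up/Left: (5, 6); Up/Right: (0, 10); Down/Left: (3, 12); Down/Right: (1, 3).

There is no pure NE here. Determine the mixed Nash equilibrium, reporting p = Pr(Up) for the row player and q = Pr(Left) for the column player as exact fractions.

p = 9/13, q = 1/3

Each player's mixing probability is pinned down by making the *other* player indifferent.
The column player indifferent between Left and Right: p·6 + (1−p)·12 = p·10 + (1−p)·3 ⟹ 12 + (-6)p = 3 + 7p ⟹ p = 9/13.
The row player indifferent between Up and Down: q·5 + (1−q)·0 = q·3 + (1−q)·1 ⟹ 0 + 5q = 1 + 2q ⟹ q = 1/3.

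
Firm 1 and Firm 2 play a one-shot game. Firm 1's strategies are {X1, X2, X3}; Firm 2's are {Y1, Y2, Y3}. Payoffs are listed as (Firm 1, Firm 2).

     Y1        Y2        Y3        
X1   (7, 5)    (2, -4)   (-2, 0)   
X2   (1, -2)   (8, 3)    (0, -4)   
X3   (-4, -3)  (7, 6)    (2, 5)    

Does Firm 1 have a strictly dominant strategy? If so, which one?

Check whether one of Firm 1's strategies beats all alternatives regardless of what the opponent does.
X1 is not dominant: against Y2, X2 gives 8 > 2.
X2 is not dominant: against Y1, X1 gives 7 > 1.
X3 is not dominant: against Y1, X1 gives 7 > -4.
No single strategy is best against every opponent action.

None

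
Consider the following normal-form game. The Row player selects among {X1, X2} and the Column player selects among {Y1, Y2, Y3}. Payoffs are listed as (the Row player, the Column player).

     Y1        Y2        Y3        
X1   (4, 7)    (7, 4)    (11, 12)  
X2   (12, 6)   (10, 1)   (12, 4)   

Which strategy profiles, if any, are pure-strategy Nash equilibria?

(X2, Y1)

A profile is a Nash equilibrium when each player is best-responding to the other.
The Row player's best responses — vs Y1: X2 (payoff 12); vs Y2: X2 (payoff 10); vs Y3: X2 (payoff 12).
The Column player's best responses — vs X1: Y3 (payoff 12); vs X2: Y1 (payoff 6).
The only mutual best response is (X2, Y1); neither player gains by switching there.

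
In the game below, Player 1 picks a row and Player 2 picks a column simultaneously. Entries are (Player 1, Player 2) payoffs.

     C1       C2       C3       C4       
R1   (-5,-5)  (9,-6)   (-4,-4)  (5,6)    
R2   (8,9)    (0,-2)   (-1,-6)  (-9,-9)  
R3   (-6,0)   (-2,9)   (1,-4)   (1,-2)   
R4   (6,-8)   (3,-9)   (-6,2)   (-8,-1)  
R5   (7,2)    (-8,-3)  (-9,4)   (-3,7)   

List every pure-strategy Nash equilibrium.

Check mutual best responses: a cell is a NE iff neither player can gain by unilaterally deviating.
Player 1's best responses — vs C1: R2 (payoff 8); vs C2: R1 (payoff 9); vs C3: R3 (payoff 1); vs C4: R1 (payoff 5).
Player 2's best responses — vs R1: C4 (payoff 6); vs R2: C1 (payoff 9); vs R3: C2 (payoff 9); vs R4: C3 (payoff 2); vs R5: C4 (payoff 7).
Mutual best responses occur at (R1, C4) and (R2, C1); at each, neither player gains by switching.

(R1, C4) and (R2, C1)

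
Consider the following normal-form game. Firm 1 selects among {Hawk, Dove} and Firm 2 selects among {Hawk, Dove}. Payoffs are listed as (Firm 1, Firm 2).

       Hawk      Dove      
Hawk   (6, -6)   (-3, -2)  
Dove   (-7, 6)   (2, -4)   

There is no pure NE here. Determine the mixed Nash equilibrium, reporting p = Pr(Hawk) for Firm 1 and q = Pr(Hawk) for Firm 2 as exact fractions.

p = 5/7, q = 5/18

Each player's mixing probability is pinned down by making the *other* player indifferent.
Firm 2 indifferent between Hawk and Dove: p·(-6) + (1−p)·6 = p·(-2) + (1−p)·(-4) ⟹ 6 + (-12)p = (-4) + 2p ⟹ p = 5/7.
Firm 1 indifferent between Hawk and Dove: q·6 + (1−q)·(-3) = q·(-7) + (1−q)·2 ⟹ (-3) + 9q = 2 + (-9)q ⟹ q = 5/18.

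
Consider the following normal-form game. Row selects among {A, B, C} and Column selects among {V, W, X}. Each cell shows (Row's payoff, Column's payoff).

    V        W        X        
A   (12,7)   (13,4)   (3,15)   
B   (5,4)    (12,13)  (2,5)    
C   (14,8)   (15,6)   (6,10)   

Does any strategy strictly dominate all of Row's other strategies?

C

Check whether one of Row's strategies beats all alternatives regardless of what the opponent does.
C strictly dominates: vs V: 14 > each of {12, 5}; vs W: 15 > each of {13, 12}; vs X: 6 > each of {3, 2}.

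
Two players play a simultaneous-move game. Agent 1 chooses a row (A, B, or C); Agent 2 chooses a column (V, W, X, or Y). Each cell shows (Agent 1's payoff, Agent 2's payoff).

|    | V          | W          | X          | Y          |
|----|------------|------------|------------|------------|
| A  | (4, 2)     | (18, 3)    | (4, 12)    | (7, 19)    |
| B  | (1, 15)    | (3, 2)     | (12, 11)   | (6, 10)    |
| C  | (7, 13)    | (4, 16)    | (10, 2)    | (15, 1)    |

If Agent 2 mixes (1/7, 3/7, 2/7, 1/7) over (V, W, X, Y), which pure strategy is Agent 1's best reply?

Compute Agent 1's expected payoff from each pure strategy against the given mix.
A: (1/7)·4 + (3/7)·18 + (2/7)·4 + (1/7)·7 = 73/7
B: (1/7)·1 + (3/7)·3 + (2/7)·12 + (1/7)·6 = 40/7
C: (1/7)·7 + (3/7)·4 + (2/7)·10 + (1/7)·15 = 54/7
Highest expected payoff is 73/7, from A.

A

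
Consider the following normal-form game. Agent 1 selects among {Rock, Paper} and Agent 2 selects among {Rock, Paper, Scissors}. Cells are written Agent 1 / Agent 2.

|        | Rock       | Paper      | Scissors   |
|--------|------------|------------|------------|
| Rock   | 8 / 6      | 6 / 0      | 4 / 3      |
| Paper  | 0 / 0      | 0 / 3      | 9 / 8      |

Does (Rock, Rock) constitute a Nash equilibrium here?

Holding Agent 2 at Rock: Agent 1 gets 8 from Rock, versus 0 from Paper. No profitable deviation for Agent 1.
Holding Agent 1 at Rock: Agent 2 gets 6 from Rock, versus 0 from Paper, 3 from Scissors. No profitable deviation for Agent 2 either.

Yes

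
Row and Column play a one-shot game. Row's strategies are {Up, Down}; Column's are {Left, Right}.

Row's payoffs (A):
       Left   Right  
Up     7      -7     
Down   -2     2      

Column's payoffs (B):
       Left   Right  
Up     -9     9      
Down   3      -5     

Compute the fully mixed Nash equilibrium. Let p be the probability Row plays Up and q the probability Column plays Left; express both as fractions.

Each player's mixing probability is pinned down by making the *other* player indifferent.
Column indifferent between Left and Right: p·(-9) + (1−p)·3 = p·9 + (1−p)·(-5) ⟹ 3 + (-12)p = (-5) + 14p ⟹ p = 4/13.
Row indifferent between Up and Down: q·7 + (1−q)·(-7) = q·(-2) + (1−q)·2 ⟹ (-7) + 14q = 2 + (-4)q ⟹ q = 1/2.

p = 4/13, q = 1/2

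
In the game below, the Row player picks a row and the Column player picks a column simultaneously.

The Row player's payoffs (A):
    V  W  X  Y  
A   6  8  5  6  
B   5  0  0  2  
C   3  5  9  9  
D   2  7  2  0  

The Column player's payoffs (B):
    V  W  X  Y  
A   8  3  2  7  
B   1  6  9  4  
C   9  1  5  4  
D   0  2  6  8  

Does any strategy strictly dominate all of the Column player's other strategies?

None

Check whether one of the Column player's strategies beats all alternatives regardless of what the opponent does.
V is not dominant: against B, W gives 6 > 1.
W is not dominant: against A, V gives 8 > 3.
X is not dominant: against A, V gives 8 > 2.
Y is not dominant: against A, V gives 8 > 7.
No single strategy is best against every opponent action.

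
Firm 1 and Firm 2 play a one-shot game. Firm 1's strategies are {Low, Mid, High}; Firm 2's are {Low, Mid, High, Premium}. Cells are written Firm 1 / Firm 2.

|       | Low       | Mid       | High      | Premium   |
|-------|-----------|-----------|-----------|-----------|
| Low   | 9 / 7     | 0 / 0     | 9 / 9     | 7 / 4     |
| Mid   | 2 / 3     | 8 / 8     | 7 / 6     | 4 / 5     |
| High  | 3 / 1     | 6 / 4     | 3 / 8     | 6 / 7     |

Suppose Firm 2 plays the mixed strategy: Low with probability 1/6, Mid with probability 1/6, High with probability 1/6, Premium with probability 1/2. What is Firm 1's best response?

Compute Firm 1's expected payoff from each pure strategy against the given mix.
Low: (1/6)·9 + (1/6)·0 + (1/6)·9 + (1/2)·7 = 13/2
Mid: (1/6)·2 + (1/6)·8 + (1/6)·7 + (1/2)·4 = 29/6
High: (1/6)·3 + (1/6)·6 + (1/6)·3 + (1/2)·6 = 5
Highest expected payoff is 13/2, from Low.

Low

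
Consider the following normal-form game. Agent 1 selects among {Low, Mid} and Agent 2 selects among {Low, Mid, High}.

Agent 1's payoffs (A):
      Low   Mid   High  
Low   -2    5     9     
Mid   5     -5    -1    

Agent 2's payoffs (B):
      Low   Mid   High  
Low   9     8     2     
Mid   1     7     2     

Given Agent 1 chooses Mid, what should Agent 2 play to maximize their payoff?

With Agent 1 fixed at Mid, Agent 2's payoffs are: Low → 1, Mid → 7, High → 2.
The maximum is 7, achieved by Mid.

Mid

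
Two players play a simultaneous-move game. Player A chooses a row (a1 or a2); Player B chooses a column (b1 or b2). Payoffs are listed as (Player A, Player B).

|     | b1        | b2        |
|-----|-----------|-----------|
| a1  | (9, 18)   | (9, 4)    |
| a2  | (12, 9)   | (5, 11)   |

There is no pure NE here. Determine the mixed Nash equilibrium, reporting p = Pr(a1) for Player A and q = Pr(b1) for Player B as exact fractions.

Each player's mixing probability is pinned down by making the *other* player indifferent.
Player B indifferent between b1 and b2: p·18 + (1−p)·9 = p·4 + (1−p)·11 ⟹ 9 + 9p = 11 + (-7)p ⟹ p = 1/8.
Player A indifferent between a1 and a2: q·9 + (1−q)·9 = q·12 + (1−q)·5 ⟹ 9 + 0q = 5 + 7q ⟹ q = 4/7.

p = 1/8, q = 4/7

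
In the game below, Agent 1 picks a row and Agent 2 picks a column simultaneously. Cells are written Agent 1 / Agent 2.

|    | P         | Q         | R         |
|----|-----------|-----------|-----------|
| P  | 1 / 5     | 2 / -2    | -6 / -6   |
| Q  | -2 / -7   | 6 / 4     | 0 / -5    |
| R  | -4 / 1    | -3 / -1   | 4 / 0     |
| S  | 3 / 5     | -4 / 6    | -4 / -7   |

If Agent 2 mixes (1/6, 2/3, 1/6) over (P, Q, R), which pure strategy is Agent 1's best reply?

Compute Agent 1's expected payoff from each pure strategy against the given mix.
P: (1/6)·1 + (2/3)·2 + (1/6)·(-6) = 1/2
Q: (1/6)·(-2) + (2/3)·6 + (1/6)·0 = 11/3
R: (1/6)·(-4) + (2/3)·(-3) + (1/6)·4 = -2
S: (1/6)·3 + (2/3)·(-4) + (1/6)·(-4) = -17/6
Highest expected payoff is 11/3, from Q.

Q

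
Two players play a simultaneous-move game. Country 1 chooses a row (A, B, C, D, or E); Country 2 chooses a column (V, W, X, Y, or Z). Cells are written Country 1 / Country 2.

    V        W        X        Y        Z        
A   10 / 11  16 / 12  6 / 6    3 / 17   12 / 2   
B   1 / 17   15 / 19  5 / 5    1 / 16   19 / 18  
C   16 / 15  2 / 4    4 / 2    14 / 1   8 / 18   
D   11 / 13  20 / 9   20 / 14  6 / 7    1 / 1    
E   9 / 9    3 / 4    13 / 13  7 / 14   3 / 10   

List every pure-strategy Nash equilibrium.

Find each player's best response to every opponent strategy; NE are the intersections.
Country 1's best responses — vs V: C (payoff 16); vs W: D (payoff 20); vs X: D (payoff 20); vs Y: C (payoff 14); vs Z: B (payoff 19).
Country 2's best responses — vs A: Y (payoff 17); vs B: W (payoff 19); vs C: Z (payoff 18); vs D: X (payoff 14); vs E: Y (payoff 14).
The only mutual best response is (D, X); neither player gains by switching there.

(D, X)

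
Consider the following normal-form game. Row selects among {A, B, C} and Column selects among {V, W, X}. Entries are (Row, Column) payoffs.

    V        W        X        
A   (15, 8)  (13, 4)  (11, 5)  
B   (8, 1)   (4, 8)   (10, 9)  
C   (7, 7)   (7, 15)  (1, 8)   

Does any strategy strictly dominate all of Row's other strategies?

A strategy is strictly dominant if it gives Row a strictly higher payoff than every other strategy, against every choice by the opponent.
A strictly dominates: vs V: 15 > each of {8, 7}; vs W: 13 > each of {4, 7}; vs X: 11 > each of {10, 1}.

A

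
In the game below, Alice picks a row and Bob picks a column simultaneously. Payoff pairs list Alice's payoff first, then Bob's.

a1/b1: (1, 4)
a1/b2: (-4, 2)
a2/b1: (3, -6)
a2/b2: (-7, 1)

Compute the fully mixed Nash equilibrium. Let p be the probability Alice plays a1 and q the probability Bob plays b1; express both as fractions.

p = 7/9, q = 3/5

Each player's mixing probability is pinned down by making the *other* player indifferent.
Bob indifferent between b1 and b2: p·4 + (1−p)·(-6) = p·2 + (1−p)·1 ⟹ (-6) + 10p = 1 + 1p ⟹ p = 7/9.
Alice indifferent between a1 and a2: q·1 + (1−q)·(-4) = q·3 + (1−q)·(-7) ⟹ (-4) + 5q = (-7) + 10q ⟹ q = 3/5.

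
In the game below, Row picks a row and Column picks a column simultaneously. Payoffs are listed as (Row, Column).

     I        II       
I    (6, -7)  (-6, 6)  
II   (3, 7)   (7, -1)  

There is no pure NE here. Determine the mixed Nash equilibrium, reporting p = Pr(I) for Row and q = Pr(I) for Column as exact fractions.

p = 8/21, q = 13/16

Each player's mixing probability is pinned down by making the *other* player indifferent.
Column indifferent between I and II: p·(-7) + (1−p)·7 = p·6 + (1−p)·(-1) ⟹ 7 + (-14)p = (-1) + 7p ⟹ p = 8/21.
Row indifferent between I and II: q·6 + (1−q)·(-6) = q·3 + (1−q)·7 ⟹ (-6) + 12q = 7 + (-4)q ⟹ q = 13/16.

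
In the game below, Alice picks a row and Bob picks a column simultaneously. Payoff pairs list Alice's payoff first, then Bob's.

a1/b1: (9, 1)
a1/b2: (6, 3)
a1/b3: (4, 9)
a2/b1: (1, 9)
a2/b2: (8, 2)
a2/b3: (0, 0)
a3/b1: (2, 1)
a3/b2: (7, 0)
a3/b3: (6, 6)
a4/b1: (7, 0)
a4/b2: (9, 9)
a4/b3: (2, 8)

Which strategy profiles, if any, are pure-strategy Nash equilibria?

(a3, b3) and (a4, b2)

Find each player's best response to every opponent strategy; NE are the intersections.
Alice's best responses — vs b1: a1 (payoff 9); vs b2: a4 (payoff 9); vs b3: a3 (payoff 6).
Bob's best responses — vs a1: b3 (payoff 9); vs a2: b1 (payoff 9); vs a3: b3 (payoff 6); vs a4: b2 (payoff 9).
Mutual best responses occur at (a3, b3) and (a4, b2); at each, neither player gains by switching.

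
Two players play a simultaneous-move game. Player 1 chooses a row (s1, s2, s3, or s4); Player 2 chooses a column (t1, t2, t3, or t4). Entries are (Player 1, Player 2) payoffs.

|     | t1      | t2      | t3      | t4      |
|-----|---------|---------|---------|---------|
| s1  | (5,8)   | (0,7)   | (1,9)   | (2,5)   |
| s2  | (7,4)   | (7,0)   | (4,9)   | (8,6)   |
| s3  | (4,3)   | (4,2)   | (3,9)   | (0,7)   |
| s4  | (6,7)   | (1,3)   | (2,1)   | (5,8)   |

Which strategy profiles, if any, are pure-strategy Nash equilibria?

Check mutual best responses: a cell is a NE iff neither player can gain by unilaterally deviating.
Player 1's best responses — vs t1: s2 (payoff 7); vs t2: s2 (payoff 7); vs t3: s2 (payoff 4); vs t4: s2 (payoff 8).
Player 2's best responses — vs s1: t3 (payoff 9); vs s2: t3 (payoff 9); vs s3: t3 (payoff 9); vs s4: t4 (payoff 8).
The only mutual best response is (s2, t3); neither player gains by switching there.

(s2, t3)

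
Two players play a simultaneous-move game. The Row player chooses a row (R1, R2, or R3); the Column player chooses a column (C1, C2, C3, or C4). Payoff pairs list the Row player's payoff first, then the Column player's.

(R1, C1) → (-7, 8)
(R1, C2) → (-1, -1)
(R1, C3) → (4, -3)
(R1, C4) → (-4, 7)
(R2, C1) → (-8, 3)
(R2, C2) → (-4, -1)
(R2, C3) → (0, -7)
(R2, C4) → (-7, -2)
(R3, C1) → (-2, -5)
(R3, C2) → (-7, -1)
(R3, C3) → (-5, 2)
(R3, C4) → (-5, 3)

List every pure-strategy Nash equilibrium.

Find each player's best response to every opponent strategy; NE are the intersections.
The Row player's best responses — vs C1: R3 (payoff -2); vs C2: R1 (payoff -1); vs C3: R1 (payoff 4); vs C4: R1 (payoff -4).
The Column player's best responses — vs R1: C1 (payoff 8); vs R2: C1 (payoff 3); vs R3: C4 (payoff 3).
No cell has both players best-responding. For instance, the Row player's best reply to C4 is R1, but against R1 the Column player prefers C1 over C4.

None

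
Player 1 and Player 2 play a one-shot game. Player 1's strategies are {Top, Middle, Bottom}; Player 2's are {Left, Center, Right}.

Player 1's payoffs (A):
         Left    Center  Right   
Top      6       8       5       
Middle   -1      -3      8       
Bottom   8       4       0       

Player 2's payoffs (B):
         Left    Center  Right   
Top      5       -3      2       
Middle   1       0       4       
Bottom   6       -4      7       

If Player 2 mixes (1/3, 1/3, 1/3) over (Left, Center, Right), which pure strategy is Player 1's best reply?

Top

Compute Player 1's expected payoff from each pure strategy against the given mix.
Top: (1/3)·6 + (1/3)·8 + (1/3)·5 = 19/3
Middle: (1/3)·(-1) + (1/3)·(-3) + (1/3)·8 = 4/3
Bottom: (1/3)·8 + (1/3)·4 + (1/3)·0 = 4
Highest expected payoff is 19/3, from Top.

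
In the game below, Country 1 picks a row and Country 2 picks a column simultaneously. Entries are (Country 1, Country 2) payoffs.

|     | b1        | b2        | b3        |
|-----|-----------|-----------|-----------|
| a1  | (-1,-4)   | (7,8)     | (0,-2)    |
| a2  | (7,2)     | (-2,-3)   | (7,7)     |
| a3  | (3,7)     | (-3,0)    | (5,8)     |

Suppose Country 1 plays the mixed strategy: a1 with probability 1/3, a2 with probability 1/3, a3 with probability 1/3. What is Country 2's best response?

b3

Country 2's best reply maximizes expected payoff against the mix.
b1: (1/3)·(-4) + (1/3)·2 + (1/3)·7 = 5/3
b2: (1/3)·8 + (1/3)·(-3) + (1/3)·0 = 5/3
b3: (1/3)·(-2) + (1/3)·7 + (1/3)·8 = 13/3
Highest expected payoff is 13/3, from b3.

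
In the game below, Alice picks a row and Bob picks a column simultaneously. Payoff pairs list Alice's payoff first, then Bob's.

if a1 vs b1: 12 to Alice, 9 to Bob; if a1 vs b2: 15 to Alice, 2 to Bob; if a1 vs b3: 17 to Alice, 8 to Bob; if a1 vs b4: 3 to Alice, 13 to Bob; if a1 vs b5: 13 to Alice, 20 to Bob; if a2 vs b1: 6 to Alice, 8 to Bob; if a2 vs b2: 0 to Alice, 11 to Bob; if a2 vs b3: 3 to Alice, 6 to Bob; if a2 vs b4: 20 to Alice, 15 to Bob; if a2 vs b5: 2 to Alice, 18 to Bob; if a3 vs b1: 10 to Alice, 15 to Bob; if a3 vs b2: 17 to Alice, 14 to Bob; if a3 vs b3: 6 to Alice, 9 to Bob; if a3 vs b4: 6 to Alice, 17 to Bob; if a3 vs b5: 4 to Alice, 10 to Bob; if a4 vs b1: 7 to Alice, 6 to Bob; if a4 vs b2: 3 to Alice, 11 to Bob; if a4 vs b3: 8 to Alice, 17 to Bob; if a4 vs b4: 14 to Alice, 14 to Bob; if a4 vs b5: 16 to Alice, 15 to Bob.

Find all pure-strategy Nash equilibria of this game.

Check mutual best responses: a cell is a NE iff neither player can gain by unilaterally deviating.
Alice's best responses — vs b1: a1 (payoff 12); vs b2: a3 (payoff 17); vs b3: a1 (payoff 17); vs b4: a2 (payoff 20); vs b5: a4 (payoff 16).
Bob's best responses — vs a1: b5 (payoff 20); vs a2: b5 (payoff 18); vs a3: b4 (payoff 17); vs a4: b3 (payoff 17).
No cell has both players best-responding. For instance, Alice's best reply to b5 is a4, but against a4 Bob prefers b3 over b5.

There is no pure-strategy Nash equilibrium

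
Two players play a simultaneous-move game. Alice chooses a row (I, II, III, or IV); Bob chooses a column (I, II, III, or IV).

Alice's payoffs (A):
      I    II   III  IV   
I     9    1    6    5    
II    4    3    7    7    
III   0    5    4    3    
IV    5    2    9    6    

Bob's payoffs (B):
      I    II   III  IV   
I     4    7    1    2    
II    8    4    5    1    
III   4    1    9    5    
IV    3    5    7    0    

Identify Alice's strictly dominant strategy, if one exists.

A strategy is strictly dominant if it gives Alice a strictly higher payoff than every other strategy, against every choice by the opponent.
I is not dominant: against II, II gives 3 > 1.
II is not dominant: against I, I gives 9 > 4.
III is not dominant: against I, I gives 9 > 0.
IV is not dominant: against I, I gives 9 > 5.
No single strategy is best against every opponent action.

No strictly dominant strategy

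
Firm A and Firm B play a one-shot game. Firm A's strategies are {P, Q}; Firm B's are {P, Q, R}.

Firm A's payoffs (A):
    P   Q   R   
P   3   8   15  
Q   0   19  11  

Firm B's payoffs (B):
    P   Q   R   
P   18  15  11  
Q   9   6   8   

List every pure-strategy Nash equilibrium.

(P, P)

A profile is a Nash equilibrium when each player is best-responding to the other.
Firm A's best responses — vs P: P (payoff 3); vs Q: Q (payoff 19); vs R: P (payoff 15).
Firm B's best responses — vs P: P (payoff 18); vs Q: P (payoff 9).
The only mutual best response is (P, P); neither player gains by switching there.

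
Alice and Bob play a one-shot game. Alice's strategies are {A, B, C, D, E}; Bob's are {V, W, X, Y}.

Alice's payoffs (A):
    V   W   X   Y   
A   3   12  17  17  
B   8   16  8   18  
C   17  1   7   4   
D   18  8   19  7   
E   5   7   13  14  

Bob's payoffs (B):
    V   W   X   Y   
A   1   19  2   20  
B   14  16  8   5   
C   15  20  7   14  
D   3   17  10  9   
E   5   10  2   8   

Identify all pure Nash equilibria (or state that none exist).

(B, W)

Check mutual best responses: a cell is a NE iff neither player can gain by unilaterally deviating.
Alice's best responses — vs V: D (payoff 18); vs W: B (payoff 16); vs X: D (payoff 19); vs Y: B (payoff 18).
Bob's best responses — vs A: Y (payoff 20); vs B: W (payoff 16); vs C: W (payoff 20); vs D: W (payoff 17); vs E: W (payoff 10).
The only mutual best response is (B, W); neither player gains by switching there.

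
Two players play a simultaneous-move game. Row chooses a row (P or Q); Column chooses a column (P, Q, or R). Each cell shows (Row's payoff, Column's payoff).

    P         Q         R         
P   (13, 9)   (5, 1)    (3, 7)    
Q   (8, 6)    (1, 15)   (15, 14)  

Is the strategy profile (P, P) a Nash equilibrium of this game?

Yes

Holding Column at P: Row gets 13 from P, versus 8 from Q. No profitable deviation for Row.
Holding Row at P: Column gets 9 from P, versus 1 from Q, 7 from R. No profitable deviation for Column either.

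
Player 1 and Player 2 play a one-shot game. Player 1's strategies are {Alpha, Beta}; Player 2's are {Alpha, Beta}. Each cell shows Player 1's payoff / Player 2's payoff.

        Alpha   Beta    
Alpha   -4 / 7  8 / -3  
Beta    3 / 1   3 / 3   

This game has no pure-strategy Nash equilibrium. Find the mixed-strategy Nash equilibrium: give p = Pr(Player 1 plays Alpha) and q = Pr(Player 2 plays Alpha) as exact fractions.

p = 1/6, q = 5/12

Each player's mixing probability is pinned down by making the *other* player indifferent.
Player 2 indifferent between Alpha and Beta: p·7 + (1−p)·1 = p·(-3) + (1−p)·3 ⟹ 1 + 6p = 3 + (-6)p ⟹ p = 1/6.
Player 1 indifferent between Alpha and Beta: q·(-4) + (1−q)·8 = q·3 + (1−q)·3 ⟹ 8 + (-12)q = 3 + 0q ⟹ q = 5/12.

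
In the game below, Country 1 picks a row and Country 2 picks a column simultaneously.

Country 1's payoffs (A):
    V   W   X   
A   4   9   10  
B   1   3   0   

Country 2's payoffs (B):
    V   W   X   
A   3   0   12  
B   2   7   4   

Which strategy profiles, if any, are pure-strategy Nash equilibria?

(A, X)

Find each player's best response to every opponent strategy; NE are the intersections.
Country 1's best responses — vs V: A (payoff 4); vs W: A (payoff 9); vs X: A (payoff 10).
Country 2's best responses — vs A: X (payoff 12); vs B: W (payoff 7).
The only mutual best response is (A, X); neither player gains by switching there.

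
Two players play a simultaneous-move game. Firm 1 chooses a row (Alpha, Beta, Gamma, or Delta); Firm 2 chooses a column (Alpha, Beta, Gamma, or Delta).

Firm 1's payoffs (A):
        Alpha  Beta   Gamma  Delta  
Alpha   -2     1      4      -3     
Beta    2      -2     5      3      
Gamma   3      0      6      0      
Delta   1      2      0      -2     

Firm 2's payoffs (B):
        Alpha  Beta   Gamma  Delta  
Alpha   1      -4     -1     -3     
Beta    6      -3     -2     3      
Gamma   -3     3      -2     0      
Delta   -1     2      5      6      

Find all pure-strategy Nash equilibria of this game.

There is no pure-strategy Nash equilibrium

Check mutual best responses: a cell is a NE iff neither player can gain by unilaterally deviating.
Firm 1's best responses — vs Alpha: Gamma (payoff 3); vs Beta: Delta (payoff 2); vs Gamma: Gamma (payoff 6); vs Delta: Beta (payoff 3).
Firm 2's best responses — vs Alpha: Alpha (payoff 1); vs Beta: Alpha (payoff 6); vs Gamma: Beta (payoff 3); vs Delta: Delta (payoff 6).
No cell has both players best-responding. For instance, Firm 1's best reply to Gamma is Gamma, but against Gamma Firm 2 prefers Beta over Gamma.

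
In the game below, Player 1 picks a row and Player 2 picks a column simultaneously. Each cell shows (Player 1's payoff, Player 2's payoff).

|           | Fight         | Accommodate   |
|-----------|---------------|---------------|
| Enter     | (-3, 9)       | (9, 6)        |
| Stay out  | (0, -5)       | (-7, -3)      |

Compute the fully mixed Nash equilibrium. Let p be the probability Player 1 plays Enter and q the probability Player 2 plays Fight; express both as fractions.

p = 2/5, q = 16/19

In a mixed NE each player is indifferent between their pure strategies, so the opponent's mix sets the indifference.
Player 2 indifferent between Fight and Accommodate: p·9 + (1−p)·(-5) = p·6 + (1−p)·(-3) ⟹ (-5) + 14p = (-3) + 9p ⟹ p = 2/5.
Player 1 indifferent between Enter and Stay out: q·(-3) + (1−q)·9 = q·0 + (1−q)·(-7) ⟹ 9 + (-12)q = (-7) + 7q ⟹ q = 16/19.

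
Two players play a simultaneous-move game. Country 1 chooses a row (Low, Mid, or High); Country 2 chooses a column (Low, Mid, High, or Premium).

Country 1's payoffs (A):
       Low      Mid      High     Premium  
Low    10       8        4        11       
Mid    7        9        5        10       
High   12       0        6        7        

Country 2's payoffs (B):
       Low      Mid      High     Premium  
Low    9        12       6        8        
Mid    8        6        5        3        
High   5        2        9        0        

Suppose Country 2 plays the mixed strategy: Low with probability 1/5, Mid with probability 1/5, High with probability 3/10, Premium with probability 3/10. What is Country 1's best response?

Compute Country 1's expected payoff from each pure strategy against the given mix.
Low: (1/5)·10 + (1/5)·8 + (3/10)·4 + (3/10)·11 = 81/10
Mid: (1/5)·7 + (1/5)·9 + (3/10)·5 + (3/10)·10 = 77/10
High: (1/5)·12 + (1/5)·0 + (3/10)·6 + (3/10)·7 = 63/10
Highest expected payoff is 81/10, from Low.

Low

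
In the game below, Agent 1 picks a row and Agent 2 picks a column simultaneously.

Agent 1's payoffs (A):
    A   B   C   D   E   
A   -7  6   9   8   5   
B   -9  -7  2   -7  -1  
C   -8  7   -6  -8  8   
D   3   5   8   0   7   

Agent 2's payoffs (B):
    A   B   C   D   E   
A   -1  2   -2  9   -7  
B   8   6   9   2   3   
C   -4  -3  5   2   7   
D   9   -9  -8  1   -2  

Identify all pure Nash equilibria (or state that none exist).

(A, D), (C, E), and (D, A)

Check mutual best responses: a cell is a NE iff neither player can gain by unilaterally deviating.
Agent 1's best responses — vs A: D (payoff 3); vs B: C (payoff 7); vs C: A (payoff 9); vs D: A (payoff 8); vs E: C (payoff 8).
Agent 2's best responses — vs A: D (payoff 9); vs B: C (payoff 9); vs C: E (payoff 7); vs D: A (payoff 9).
Mutual best responses occur at (A, D), (C, E), and (D, A); at each, neither player gains by switching.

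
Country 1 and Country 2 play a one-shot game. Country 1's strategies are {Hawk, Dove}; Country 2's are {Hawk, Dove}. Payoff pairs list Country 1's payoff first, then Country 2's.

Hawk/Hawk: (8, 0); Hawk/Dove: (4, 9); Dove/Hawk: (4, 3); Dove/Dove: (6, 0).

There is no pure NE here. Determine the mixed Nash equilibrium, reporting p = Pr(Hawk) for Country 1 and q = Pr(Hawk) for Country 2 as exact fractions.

p = 1/4, q = 1/3

Each player's mixing probability is pinned down by making the *other* player indifferent.
Country 2 indifferent between Hawk and Dove: p·0 + (1−p)·3 = p·9 + (1−p)·0 ⟹ 3 + (-3)p = 0 + 9p ⟹ p = 1/4.
Country 1 indifferent between Hawk and Dove: q·8 + (1−q)·4 = q·4 + (1−q)·6 ⟹ 4 + 4q = 6 + (-2)q ⟹ q = 1/3.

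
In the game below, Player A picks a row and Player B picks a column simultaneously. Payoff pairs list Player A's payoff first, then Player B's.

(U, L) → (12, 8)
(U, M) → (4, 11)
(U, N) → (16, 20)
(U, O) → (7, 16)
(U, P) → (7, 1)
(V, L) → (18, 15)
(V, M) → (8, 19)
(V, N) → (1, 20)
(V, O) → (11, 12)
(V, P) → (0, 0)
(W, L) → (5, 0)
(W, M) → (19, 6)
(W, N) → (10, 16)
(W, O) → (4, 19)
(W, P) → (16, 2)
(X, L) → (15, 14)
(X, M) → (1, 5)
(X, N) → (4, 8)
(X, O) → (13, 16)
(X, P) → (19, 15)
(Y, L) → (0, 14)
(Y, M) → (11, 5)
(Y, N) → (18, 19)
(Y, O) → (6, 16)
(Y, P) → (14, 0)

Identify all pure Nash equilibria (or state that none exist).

(X, O) and (Y, N)

Check mutual best responses: a cell is a NE iff neither player can gain by unilaterally deviating.
Player A's best responses — vs L: V (payoff 18); vs M: W (payoff 19); vs N: Y (payoff 18); vs O: X (payoff 13); vs P: X (payoff 19).
Player B's best responses — vs U: N (payoff 20); vs V: N (payoff 20); vs W: O (payoff 19); vs X: O (payoff 16); vs Y: N (payoff 19).
Mutual best responses occur at (X, O) and (Y, N); at each, neither player gains by switching.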